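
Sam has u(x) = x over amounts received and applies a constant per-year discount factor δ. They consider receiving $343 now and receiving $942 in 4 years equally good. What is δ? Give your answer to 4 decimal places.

δ ≈ 0.7768

Equating discounted utilities: u(343) = δ^4·u(942) ⇒ δ^4 = u(343)/u(942).
With u(x) = x: δ^4 = 343/942 = 0.36412.
So δ = 0.36412^(1/4) ≈ 0.7768.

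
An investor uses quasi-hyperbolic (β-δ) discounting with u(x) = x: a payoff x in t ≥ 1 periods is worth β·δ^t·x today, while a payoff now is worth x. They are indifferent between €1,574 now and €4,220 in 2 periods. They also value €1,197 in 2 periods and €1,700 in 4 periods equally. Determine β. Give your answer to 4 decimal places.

β ≈ 0.5297

The second indifference involves only future payoffs, so β cancels: β·δ^2·1197 = β·δ^4·1700, giving δ^2 = 1197/1700 = 0.70412, so δ = 0.83912.
Now use the now-vs-future pair: 1574 = β·δ^2·4220 gives β = 1574/(0.70412·4220) ≈ 0.5297.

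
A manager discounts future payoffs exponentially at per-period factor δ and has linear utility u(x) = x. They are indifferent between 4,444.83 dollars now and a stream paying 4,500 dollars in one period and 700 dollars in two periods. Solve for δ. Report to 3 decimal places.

Present value of the stream is 4500·δ + 700·δ². Indifference gives 4500δ + 700δ² = 4444.83.
Rearranged: 700δ² + 4500δ − 4444.83 = 0.
The positive root is δ = [−4500 + √(4500² + 4·700·4444.83)] / (2·700) = (−4500 + 5718.000)/1400 ≈ 0.870.

δ ≈ 0.870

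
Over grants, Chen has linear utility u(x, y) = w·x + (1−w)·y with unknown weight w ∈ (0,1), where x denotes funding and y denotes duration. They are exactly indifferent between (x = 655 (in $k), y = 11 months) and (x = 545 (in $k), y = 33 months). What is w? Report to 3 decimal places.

u(655,11) = u(545,33) means w·655 + (1−w)·11 = w·545 + (1−w)·33.
Rearranging, 110·w − 22·(1−w) = 0.
So w/(1−w) = 22/110 = 0.2000, giving w = 22/(110+22) = 0.167.

w = 0.167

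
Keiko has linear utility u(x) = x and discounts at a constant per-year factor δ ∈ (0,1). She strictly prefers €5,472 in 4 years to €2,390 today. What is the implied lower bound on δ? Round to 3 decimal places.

δ > 0.813

Comparing present values: 2390 < δ^4·5472.
Dividing by 5472: δ^4 > 0.43677. Both sides are positive, so the 4th root keeps the direction.
δ > 0.43677^(1/4) = 0.813.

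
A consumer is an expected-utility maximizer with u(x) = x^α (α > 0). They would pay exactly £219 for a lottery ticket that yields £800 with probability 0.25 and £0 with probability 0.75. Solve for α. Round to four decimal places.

EU(lottery) = 0.25·800^α + 0.75·0 = 0.25·800^α.
Equating: 219^α = 0.25·800^α, i.e. 0.2737^α = 0.25.
Take logs: α = ln 0.25 / ln(219/800) ≈ 1.070051.

α ≈ 1.0701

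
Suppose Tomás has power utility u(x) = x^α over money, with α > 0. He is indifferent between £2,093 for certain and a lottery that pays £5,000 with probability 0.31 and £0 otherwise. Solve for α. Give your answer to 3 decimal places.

The lottery's expected utility is 0.31·u(5000) + 0.69·u(0) = 0.31·5000^α (since u(0) = 0 for α > 0).
Indifference: 2093^α = 0.31·5000^α, so (2093/5000)^α = 0.31.
α = ln(0.31) / ln(2093/5000) = -1.171183/-0.870839 ≈ 1.345.

α ≈ 1.345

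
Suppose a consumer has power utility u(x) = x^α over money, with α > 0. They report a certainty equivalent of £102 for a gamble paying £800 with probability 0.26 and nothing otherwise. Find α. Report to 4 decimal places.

α ≈ 0.6540

EU(lottery) = 0.26·800^α + 0.74·0 = 0.26·800^α.
Equating: 102^α = 0.26·800^α, i.e. 0.1275^α = 0.26.
α = ln(0.26) / ln(102/800) = -1.3470736/-2.0596389 ≈ 0.6540.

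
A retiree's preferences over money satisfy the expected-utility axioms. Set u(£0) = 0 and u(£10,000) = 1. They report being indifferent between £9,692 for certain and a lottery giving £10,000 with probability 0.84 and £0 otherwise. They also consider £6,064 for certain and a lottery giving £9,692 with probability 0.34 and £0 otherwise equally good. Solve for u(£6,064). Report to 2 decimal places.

From the first indifference, u(£9,692) = 0.84·u(£10,000) + 0.16·u(£0) = 0.84·1 + 0.16·0 = 0.84.
Chaining: u(£6,064) = 0.34·0.84 + 0.66·0.00 = 0.2856.

0.29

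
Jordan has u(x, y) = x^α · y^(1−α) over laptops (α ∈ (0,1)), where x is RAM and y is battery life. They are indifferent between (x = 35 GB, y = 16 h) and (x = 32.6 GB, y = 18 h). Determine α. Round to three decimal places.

Set the two utilities equal: 35^α·16^(1−α) = 32.6^α·18^(1−α).
Rearrange to (35/32.6)^α = (18/16)^(1−α) and take logs: α·0.071036 = (1−α)·0.117783.
So α/(1−α) = (0.117783)/(0.071036) = 1.658075, and α = 1.658075/2.658075 ≈ 0.624.

α ≈ 0.624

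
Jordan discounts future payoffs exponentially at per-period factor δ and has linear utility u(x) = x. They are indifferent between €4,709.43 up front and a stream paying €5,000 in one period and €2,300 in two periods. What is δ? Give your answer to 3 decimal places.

The stream is worth 5000δ + 2300δ² today, so 5000δ + 2300δ² = 4709.43.
That is, 2300δ² + 5000δ − 4709.43 = 0, a quadratic in δ.
By the quadratic formula (taking the positive root), δ = (−5000 + √68326756.00) / 4600 ≈ 0.710.

δ ≈ 0.710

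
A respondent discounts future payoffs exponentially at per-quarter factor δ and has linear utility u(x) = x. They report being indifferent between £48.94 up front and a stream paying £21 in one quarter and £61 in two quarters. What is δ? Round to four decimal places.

Present value of the stream is 21·δ + 61·δ². Indifference gives 21δ + 61δ² = 48.94.
So 61δ² + 21δ − 48.94 = 0.
The positive root is δ = [−21 + √(21² + 4·61·48.94)] / (2·61) = (−21 + 111.276)/122 ≈ 0.7400.

δ ≈ 0.7400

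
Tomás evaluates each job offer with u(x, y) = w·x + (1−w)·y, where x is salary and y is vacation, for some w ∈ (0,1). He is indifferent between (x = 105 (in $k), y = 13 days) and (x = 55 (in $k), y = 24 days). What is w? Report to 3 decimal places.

Indifference: w·105 + (1−w)·13 = w·55 + (1−w)·24.
Rearranging, 50·w − 11·(1−w) = 0.
The marginal rate of substitution is 11/50, so w = 11/(50+11) = 0.180.

w = 0.180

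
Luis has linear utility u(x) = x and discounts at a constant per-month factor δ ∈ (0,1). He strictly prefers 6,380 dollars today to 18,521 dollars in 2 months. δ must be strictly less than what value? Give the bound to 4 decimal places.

Under u(x) = x this choice says 6380 > δ^2·18521.
So δ^2 < 6380/18521 = 0.34447; taking the square root of both positive sides preserves the inequality.
δ < 0.34447^(1/2) = 0.5869.

δ < 0.5869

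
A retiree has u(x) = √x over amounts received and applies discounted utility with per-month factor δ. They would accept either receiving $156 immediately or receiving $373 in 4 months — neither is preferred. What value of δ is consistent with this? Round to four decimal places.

δ ≈ 0.8968

Indifference means u(156) = δ^4 · u(373), so δ^4 = u(156)/u(373).
Since u(x) = √x, δ^4 = √(156/373) = 0.64671.
Hence δ = (0.64671)^(1/4) = 0.896762.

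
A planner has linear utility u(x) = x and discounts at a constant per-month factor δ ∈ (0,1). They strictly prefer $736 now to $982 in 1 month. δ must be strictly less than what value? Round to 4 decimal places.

δ < 0.7495

The preference means 736 > δ·982.
Dividing through by 982 gives δ < 0.74949.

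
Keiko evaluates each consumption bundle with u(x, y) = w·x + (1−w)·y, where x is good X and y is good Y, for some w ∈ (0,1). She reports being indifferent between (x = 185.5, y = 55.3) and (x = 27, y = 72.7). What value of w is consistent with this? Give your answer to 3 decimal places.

w = 0.099

Indifference: w·185.5 + (1−w)·55.3 = w·27 + (1−w)·72.7.
Collecting terms: w·158.5 = (1−w)·17.4.
The marginal rate of substitution is 17.4/158.5, so w = 17.4/(158.5+17.4) = 0.099.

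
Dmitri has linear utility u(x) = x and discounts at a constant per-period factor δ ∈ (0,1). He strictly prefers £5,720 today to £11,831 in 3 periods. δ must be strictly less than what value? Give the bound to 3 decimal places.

Under u(x) = x this choice says 5720 > δ^3·11831.
Dividing by 11831: δ^3 < 0.48348. Both sides are positive, so the cube root keeps the direction.
δ < (5720/11831)^(1/3) ≈ 0.785.

δ < 0.785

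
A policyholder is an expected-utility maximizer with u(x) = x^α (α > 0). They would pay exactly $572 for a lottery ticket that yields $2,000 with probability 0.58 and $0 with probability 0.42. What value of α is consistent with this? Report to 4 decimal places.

Since u(0) = 0, the lottery's EU is 0.58·2000^α.
Setting u(572) equal to that: 572^α = 0.58·2000^α ⇒ (572/2000)^α = 0.58.
Taking logs: α·ln(572/2000) = ln(0.58), so α = -0.5447272 / -1.2517635 ≈ 0.4352.

α ≈ 0.4352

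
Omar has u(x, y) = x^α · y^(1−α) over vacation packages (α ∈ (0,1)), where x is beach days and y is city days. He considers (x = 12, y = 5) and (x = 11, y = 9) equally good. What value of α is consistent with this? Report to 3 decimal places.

Indifference: 12^α · 5^(1−α) = 11^α · 9^(1−α).
Rearrange to (12/11)^α = (9/5)^(1−α) and take logs: α·0.087011 = (1−α)·0.587787.
Thus α·(0.674798) = 0.587787, so α = 0.587787/0.674798 ≈ 0.871.

α ≈ 0.871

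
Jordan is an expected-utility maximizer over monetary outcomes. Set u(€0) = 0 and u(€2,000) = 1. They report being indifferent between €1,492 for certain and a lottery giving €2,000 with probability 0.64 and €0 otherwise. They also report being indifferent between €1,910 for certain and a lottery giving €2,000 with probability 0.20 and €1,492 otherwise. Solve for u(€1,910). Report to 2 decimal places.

From the first indifference, u(€1,492) = 0.64·u(€2,000) + 0.36·u(€0) = 0.64·1 + 0.36·0 = 0.64.
Then u(€1,910) = 0.20·u(€2,000) + 0.80·u(€1,492) = 0.20·1.00 + 0.80·0.64 = 0.7120.

0.71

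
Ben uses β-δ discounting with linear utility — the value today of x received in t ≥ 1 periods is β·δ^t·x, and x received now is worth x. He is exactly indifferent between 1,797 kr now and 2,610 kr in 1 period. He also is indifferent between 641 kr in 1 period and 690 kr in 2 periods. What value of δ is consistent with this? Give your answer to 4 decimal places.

Both payoffs in the second observation are in the future, so β drops out: δ^1·641 = δ^2·690 ⇒ δ = 641/690 = 0.92899.

δ ≈ 0.9290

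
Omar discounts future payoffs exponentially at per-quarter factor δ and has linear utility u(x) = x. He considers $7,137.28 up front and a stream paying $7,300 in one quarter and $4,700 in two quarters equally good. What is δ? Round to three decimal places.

δ ≈ 0.680

Present value of the stream is 7300·δ + 4700·δ². Indifference gives 7300δ + 4700δ² = 7137.28.
That is, 4700δ² + 7300δ − 7137.28 = 0, a quadratic in δ.
By the quadratic formula (taking the positive root), δ = (−7300 + √187470864.00) / 9400 ≈ 0.680.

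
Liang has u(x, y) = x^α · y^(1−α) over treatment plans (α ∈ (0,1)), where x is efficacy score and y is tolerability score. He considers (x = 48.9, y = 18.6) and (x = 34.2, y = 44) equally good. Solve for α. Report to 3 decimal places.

α ≈ 0.707

The Cobb–Douglas utilities coincide, so 48.9^α·18.6^(1−α) = 34.2^α·44^(1−α).
Taking logs: α·ln 48.9 + (1−α)·ln 18.6 = α·ln 34.2 + (1−α)·ln 44, i.e. α·0.357552 = (1−α)·0.861028.
Thus α·(1.218580) = 0.861028, so α = 0.861028/1.218580 ≈ 0.707.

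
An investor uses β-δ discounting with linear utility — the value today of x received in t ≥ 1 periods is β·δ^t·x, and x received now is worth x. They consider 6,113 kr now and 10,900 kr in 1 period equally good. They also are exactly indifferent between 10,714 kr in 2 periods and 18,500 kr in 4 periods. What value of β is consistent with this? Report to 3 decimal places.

From the later pair, β·δ^2·10714 = β·δ^4·18500; dividing through, δ^2 = 10714/18500 = 0.57914, so δ = 0.76101.
The first indifference: 6113 = β·δ·10900, so β = 6113/(δ·10900) = 6113/(0.76101·10900) ≈ 0.737.

β ≈ 0.737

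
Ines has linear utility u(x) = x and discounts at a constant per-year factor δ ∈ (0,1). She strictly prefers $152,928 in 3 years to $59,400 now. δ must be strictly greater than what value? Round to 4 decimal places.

δ > 0.7296

The preference means 59400 < δ^3·152928.
So δ^3 > 59400/152928 = 0.38842; taking the cube root of both positive sides preserves the inequality.
δ > 0.38842^(1/3) = 0.7296.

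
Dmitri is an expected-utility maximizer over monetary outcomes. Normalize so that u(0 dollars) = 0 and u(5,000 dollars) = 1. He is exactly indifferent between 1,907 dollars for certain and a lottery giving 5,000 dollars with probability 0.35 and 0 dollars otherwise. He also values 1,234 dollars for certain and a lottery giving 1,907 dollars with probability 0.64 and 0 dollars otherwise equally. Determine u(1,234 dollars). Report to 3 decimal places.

0.224

First, u(1,907 dollars) = 0.35·u(5,000 dollars) + 0.65·u(0 dollars) = 0.35.
Chaining: u(1,234 dollars) = 0.64·0.35 + 0.36·0.00 = 0.2240.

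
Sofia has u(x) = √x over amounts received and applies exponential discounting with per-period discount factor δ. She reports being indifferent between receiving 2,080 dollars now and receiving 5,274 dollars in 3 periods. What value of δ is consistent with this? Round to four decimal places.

Indifference means u(2080) = δ^3 · u(5274), so δ^3 = u(2080)/u(5274).
Since u(x) = √x, δ^3 = √(2080/5274) = 0.62800.
So δ = 0.62800^(1/3) ≈ 0.8564.

δ ≈ 0.8564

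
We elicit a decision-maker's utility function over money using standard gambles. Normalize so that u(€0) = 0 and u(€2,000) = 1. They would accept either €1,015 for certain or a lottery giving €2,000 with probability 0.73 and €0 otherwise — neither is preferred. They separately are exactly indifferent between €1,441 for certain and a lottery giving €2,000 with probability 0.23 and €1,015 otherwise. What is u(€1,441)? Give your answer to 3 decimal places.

0.792

First, u(€1,015) = 0.73·u(€2,000) + 0.27·u(€0) = 0.73.
Then u(€1,441) = 0.23·u(€2,000) + 0.77·u(€1,015) = 0.23·1.00 + 0.77·0.73 = 0.7921.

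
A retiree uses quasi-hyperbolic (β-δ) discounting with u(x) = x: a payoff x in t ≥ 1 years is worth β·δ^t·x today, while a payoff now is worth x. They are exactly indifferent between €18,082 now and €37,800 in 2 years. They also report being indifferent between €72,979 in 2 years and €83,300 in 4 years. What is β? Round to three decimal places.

β ≈ 0.546

From the later pair, β·δ^2·72979 = β·δ^4·83300; dividing through, δ^2 = 72979/83300 = 0.87610, so δ = 0.93600.
Substituting δ into 18082 = β·δ^2·37800: β = 18082/(33116.521) ≈ 0.546.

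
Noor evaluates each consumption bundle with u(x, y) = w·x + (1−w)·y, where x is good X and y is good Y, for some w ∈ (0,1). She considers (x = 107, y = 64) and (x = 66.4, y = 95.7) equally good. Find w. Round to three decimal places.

Equating utilities: w·107 + (1−w)·64 = w·66.4 + (1−w)·95.7.
w·(107−66.4) = (1−w)·(95.7−64), i.e. w·40.6 = (1−w)·31.7.
The marginal rate of substitution is 31.7/40.6, so w = 31.7/(40.6+31.7) = 0.438.

w = 0.438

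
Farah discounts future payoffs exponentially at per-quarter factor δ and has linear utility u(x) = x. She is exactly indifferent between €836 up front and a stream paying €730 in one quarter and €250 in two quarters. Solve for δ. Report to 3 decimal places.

δ ≈ 0.880

Present value of the stream is 730·δ + 250·δ². Indifference gives 730δ + 250δ² = 836.
Rearranged: 250δ² + 730δ − 836 = 0.
δ = (−730 + √(730² + 4·250·836)) / (2·250) = (−730 + √1368900.00) / 500 ≈ 0.880.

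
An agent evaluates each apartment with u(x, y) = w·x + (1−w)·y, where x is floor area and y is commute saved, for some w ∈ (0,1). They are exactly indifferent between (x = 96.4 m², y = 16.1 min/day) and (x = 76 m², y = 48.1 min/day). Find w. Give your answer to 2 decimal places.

w = 0.61

Equating utilities: w·96.4 + (1−w)·16.1 = w·76 + (1−w)·48.1.
Rearranging, 20.4·w − 32·(1−w) = 0.
So w/(1−w) = 32/20.4 = 1.5686, giving w = 32/(20.4+32) = 0.61.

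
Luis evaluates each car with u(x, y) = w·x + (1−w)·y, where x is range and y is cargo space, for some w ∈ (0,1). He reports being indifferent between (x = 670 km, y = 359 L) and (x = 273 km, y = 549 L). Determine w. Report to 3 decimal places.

w = 0.324

Equating utilities: w·670 + (1−w)·359 = w·273 + (1−w)·549.
Rearranging, 397·w − 190·(1−w) = 0.
So w/(1−w) = 190/397 = 0.4786, giving w = 190/(397+190) = 0.324.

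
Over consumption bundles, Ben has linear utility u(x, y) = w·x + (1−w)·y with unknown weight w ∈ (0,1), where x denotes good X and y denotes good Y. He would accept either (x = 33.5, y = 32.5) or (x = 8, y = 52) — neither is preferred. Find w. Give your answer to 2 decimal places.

w = 0.43

u(33.5,32.5) = u(8,52) means w·33.5 + (1−w)·32.5 = w·8 + (1−w)·52.
Rearranging, 25.5·w − 19.5·(1−w) = 0.
Hence w = 19.5/(25.5+19.5) = 19.5/45 = 0.43.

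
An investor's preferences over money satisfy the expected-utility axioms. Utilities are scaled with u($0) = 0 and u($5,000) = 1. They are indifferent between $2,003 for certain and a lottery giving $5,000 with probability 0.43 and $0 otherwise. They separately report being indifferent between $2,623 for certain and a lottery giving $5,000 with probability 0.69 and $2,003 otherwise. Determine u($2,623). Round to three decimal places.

First, u($2,003) = 0.43·u($5,000) + 0.57·u($0) = 0.43.
The second indifference gives u($2,623) = 0.69·u($5,000) + 0.31·u($2,003) = 0.69·1.00 + 0.31·0.43 = 0.8233.

0.823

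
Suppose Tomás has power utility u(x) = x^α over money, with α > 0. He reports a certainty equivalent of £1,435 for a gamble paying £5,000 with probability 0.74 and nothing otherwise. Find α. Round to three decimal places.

Since u(0) = 0, the lottery's EU is 0.74·5000^α.
Setting u(1435) equal to that: 1435^α = 0.74·5000^α ⇒ (1435/5000)^α = 0.74.
Taking logs: α·ln(1435/5000) = ln(0.74), so α = -0.301105 / -1.248273 ≈ 0.241.

α ≈ 0.241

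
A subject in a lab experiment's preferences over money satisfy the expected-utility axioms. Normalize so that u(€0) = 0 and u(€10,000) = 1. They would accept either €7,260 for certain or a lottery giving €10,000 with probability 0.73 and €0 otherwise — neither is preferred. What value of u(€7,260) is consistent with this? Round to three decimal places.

The indifference gives u(€7,260) = 0.73·u(€10,000) + 0.27·u(€0) = 0.73·1 + 0.27·0 = 0.73.

0.730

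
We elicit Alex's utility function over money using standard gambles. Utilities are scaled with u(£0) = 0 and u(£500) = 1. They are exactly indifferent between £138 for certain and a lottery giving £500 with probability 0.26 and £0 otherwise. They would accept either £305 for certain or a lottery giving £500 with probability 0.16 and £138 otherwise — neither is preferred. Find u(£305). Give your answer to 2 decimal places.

The first gamble pins u(£138): it must equal 0.26·1 + 0.74·0 = 0.26.
Then u(£305) = 0.16·u(£500) + 0.84·u(£138) = 0.16·1.00 + 0.84·0.26 = 0.3784.

0.38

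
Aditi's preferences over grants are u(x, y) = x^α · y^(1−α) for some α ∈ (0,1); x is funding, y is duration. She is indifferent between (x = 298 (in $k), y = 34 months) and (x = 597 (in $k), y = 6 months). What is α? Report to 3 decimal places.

α ≈ 0.714

Indifference: 298^α · 34^(1−α) = 597^α · 6^(1−α).
(298/597)^α = (6/34)^(1−α); take logs: α·ln(298/597) = (1−α)·ln(6/34), i.e. α·-0.694824 = (1−α)·-1.734601.
So α/(1−α) = (-1.734601)/(-0.694824) = 2.496461, and α = 2.496461/3.496461 ≈ 0.714.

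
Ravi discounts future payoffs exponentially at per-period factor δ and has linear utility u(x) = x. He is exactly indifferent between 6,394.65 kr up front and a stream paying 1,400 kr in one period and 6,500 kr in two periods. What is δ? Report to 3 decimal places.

δ ≈ 0.890

Present value of the stream is 1400·δ + 6500·δ². Indifference gives 1400δ + 6500δ² = 6394.65.
So 6500δ² + 1400δ − 6394.65 = 0.
δ = (−1400 + √(1400² + 4·6500·6394.65)) / (2·6500) = (−1400 + √168220900.00) / 13000 ≈ 0.890.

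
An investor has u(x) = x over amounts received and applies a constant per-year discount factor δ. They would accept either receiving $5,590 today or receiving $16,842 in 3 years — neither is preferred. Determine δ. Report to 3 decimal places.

The payoff in 3 years is discounted by δ^3, so u(5590) = δ^3·u(16842) and δ^3 = u(5590)/u(16842).
With u(x) = x: δ^3 = 5590/16842 = 0.33191.
Hence δ = (0.33191)^(1/3) = 0.69237.

δ ≈ 0.692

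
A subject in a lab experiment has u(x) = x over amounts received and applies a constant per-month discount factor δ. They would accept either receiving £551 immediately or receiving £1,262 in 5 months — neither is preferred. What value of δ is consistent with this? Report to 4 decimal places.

The payoff in 5 months is discounted by δ^5, so u(551) = δ^5·u(1262) and δ^5 = u(551)/u(1262).
With u(x) = x: δ^5 = 551/1262 = 0.43661.
So δ = 0.43661^(1/5) ≈ 0.8473.

δ ≈ 0.8473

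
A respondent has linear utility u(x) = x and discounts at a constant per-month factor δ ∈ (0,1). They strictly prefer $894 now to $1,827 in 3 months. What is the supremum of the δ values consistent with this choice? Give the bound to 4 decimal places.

δ < 0.7880

The preference means 894 > δ^3·1827.
So δ^3 < 894/1827 = 0.48933; taking the cube root of both positive sides preserves the inequality.
δ < (894/1827)^(1/3) ≈ 0.7880.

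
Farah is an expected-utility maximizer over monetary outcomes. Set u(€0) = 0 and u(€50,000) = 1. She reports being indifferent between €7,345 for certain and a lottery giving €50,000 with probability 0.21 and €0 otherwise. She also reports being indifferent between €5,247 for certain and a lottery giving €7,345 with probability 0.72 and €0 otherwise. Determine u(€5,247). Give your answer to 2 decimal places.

The first gamble pins u(€7,345): it must equal 0.21·1 + 0.79·0 = 0.21.
Then u(€5,247) = 0.72·u(€7,345) + 0.28·u(€0) = 0.72·0.21 + 0.28·0.00 = 0.1512.

0.15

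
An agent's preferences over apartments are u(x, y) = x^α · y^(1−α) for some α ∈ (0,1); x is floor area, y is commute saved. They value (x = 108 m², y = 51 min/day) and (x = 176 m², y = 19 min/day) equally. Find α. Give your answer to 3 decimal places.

α ≈ 0.669

Indifference: 108^α · 51^(1−α) = 176^α · 19^(1−α).
Rearrange to (108/176)^α = (19/51)^(1−α) and take logs: α·-0.488353 = (1−α)·-0.987387.
With A = -0.488353 and B = -0.987387: α·A = (1−α)·B, so α = B/(A+B) = -0.987387/-1.475740 ≈ 0.669.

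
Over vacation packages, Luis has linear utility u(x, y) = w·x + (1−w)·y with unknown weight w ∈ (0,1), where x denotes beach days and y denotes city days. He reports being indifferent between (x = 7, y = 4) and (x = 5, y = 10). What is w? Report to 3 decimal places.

w = 0.750

Indifference: w·7 + (1−w)·4 = w·5 + (1−w)·10.
Collecting terms: w·2 = (1−w)·6.
Hence w = 6/(2+6) = 6/8 = 0.750.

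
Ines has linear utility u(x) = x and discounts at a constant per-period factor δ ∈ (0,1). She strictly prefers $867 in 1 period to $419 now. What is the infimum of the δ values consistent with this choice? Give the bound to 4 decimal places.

Comparing present values: 419 < δ·867.
Dividing through by 867 gives δ > 0.48328.

δ > 0.4833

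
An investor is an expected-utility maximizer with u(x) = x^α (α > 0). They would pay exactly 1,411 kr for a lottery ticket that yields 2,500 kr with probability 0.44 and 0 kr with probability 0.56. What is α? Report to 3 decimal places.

Since u(0) = 0, the lottery's EU is 0.44·2500^α.
Equating: 1411^α = 0.44·2500^α, i.e. 0.5644^α = 0.44.
α = ln(0.44) / ln(1411/2500) = -0.820981/-0.571992 ≈ 1.435.

α ≈ 1.435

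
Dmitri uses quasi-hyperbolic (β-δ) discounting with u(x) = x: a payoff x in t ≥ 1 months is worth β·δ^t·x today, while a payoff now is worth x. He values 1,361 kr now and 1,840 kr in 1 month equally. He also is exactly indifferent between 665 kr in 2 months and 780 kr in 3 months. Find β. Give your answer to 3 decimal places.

Both payoffs in the second observation are in the future, so β drops out: δ^2·665 = δ^3·780 ⇒ δ = 665/780 = 0.85256.
The first indifference: 1361 = β·δ·1840, so β = 1361/(δ·1840) = 1361/(0.85256·1840) ≈ 0.868.

β ≈ 0.868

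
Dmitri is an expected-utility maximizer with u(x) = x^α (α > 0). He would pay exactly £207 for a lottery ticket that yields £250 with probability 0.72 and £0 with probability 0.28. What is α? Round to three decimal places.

α ≈ 1.740

The lottery's expected utility is 0.72·u(250) + 0.28·u(0) = 0.72·250^α (since u(0) = 0 for α > 0).
Equating: 207^α = 0.72·250^α, i.e. 0.8280^α = 0.72.
Take logs: α = ln 0.72 / ln(207/250) ≈ 1.74049.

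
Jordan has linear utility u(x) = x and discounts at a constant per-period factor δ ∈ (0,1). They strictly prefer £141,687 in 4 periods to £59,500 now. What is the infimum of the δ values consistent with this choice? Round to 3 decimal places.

Comparing present values: 59500 < δ^4·141687.
Dividing by 141687: δ^4 > 0.41994. Both sides are positive, so the 4th root keeps the direction.
δ > 0.41994^(1/4) = 0.805.

δ > 0.805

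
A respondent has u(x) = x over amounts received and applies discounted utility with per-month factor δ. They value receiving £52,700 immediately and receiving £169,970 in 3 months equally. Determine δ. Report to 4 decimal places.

δ ≈ 0.6768

Indifference means u(52700) = δ^3 · u(169970), so δ^3 = u(52700)/u(169970).
With u(x) = x: δ^3 = 52700/169970 = 0.31005.
Hence δ = (0.31005)^(1/3) = 0.676830.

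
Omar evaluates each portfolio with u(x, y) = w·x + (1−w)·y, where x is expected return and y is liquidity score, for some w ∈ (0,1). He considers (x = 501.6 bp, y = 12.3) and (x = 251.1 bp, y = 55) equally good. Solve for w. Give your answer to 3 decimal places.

w = 0.146

u(501.6,12.3) = u(251.1,55) means w·501.6 + (1−w)·12.3 = w·251.1 + (1−w)·55.
Rearranging, 250.5·w − 42.7·(1−w) = 0.
The marginal rate of substitution is 42.7/250.5, so w = 42.7/(250.5+42.7) = 0.146.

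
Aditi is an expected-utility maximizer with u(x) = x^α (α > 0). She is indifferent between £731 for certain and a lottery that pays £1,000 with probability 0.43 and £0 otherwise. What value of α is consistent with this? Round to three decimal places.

α ≈ 2.693

Since u(0) = 0, the lottery's EU is 0.43·1000^α.
Indifference: 731^α = 0.43·1000^α, so (731/1000)^α = 0.43.
Take logs: α = ln 0.43 / ln(731/1000) ≈ 2.69345.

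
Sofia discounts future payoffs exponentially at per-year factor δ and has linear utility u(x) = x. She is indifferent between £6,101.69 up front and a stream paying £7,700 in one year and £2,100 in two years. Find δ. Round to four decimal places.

The stream is worth 7700δ + 2100δ² today, so 7700δ + 2100δ² = 6101.69.
Rearranged: 2100δ² + 7700δ − 6101.69 = 0.
δ = (−7700 + √(7700² + 4·2100·6101.69)) / (2·2100) = (−7700 + √110544196.00) / 4200 ≈ 0.6700.

δ ≈ 0.6700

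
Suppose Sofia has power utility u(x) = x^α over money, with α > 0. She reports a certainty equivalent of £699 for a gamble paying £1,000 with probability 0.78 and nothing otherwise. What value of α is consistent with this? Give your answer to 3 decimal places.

Since u(0) = 0, the lottery's EU is 0.78·1000^α.
Indifference: 699^α = 0.78·1000^α, so (699/1000)^α = 0.78.
Taking logs: α·ln(699/1000) = ln(0.78), so α = -0.248461 / -0.358105 ≈ 0.694.

α ≈ 0.694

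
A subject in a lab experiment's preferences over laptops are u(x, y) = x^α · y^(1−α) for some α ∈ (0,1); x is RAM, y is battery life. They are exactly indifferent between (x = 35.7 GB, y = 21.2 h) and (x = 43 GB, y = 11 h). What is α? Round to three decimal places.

α ≈ 0.779

Indifference: 35.7^α · 21.2^(1−α) = 43^α · 11^(1−α).
(35.7/43)^α = (11/21.2)^(1−α); take logs: α·ln(35.7/43) = (1−α)·ln(11/21.2), i.e. α·-0.186049 = (1−α)·-0.656106.
With A = -0.186049 and B = -0.656106: α·A = (1−α)·B, so α = B/(A+B) = -0.656106/-0.842155 ≈ 0.779.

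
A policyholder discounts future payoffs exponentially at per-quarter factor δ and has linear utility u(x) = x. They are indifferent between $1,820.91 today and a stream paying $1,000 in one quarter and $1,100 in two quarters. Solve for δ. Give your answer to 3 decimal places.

Present value of the stream is 1000·δ + 1100·δ². Indifference gives 1000δ + 1100δ² = 1820.91.
So 1100δ² + 1000δ − 1820.91 = 0.
The positive root is δ = [−1000 + √(1000² + 4·1100·1820.91)] / (2·1100) = (−1000 + 3002.000)/2200 ≈ 0.910.

δ ≈ 0.910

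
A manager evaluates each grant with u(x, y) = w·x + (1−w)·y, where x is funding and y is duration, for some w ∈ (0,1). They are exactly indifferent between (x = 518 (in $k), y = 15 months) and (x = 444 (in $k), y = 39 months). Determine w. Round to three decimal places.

w = 0.245

Indifference: w·518 + (1−w)·15 = w·444 + (1−w)·39.
Rearranging, 74·w − 24·(1−w) = 0.
The marginal rate of substitution is 24/74, so w = 24/(74+24) = 0.245.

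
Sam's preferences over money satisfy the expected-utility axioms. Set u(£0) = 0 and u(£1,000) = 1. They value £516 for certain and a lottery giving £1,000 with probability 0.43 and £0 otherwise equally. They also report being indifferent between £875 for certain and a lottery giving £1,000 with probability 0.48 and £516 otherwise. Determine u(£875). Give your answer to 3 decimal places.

The first gamble pins u(£516): it must equal 0.43·1 + 0.57·0 = 0.43.
Chaining: u(£875) = 0.48·1.00 + 0.52·0.43 = 0.7036.

0.704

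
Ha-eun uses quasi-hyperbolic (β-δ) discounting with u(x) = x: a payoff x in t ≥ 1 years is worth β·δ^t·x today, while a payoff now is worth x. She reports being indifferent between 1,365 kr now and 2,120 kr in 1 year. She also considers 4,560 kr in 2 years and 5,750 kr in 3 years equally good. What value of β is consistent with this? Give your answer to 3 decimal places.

β ≈ 0.812

From the later pair, β·δ^2·4560 = β·δ^3·5750; dividing through, δ = 4560/5750 = 0.79304.
The first indifference: 1365 = β·δ·2120, so β = 1365/(δ·2120) = 1365/(0.79304·2120) ≈ 0.812.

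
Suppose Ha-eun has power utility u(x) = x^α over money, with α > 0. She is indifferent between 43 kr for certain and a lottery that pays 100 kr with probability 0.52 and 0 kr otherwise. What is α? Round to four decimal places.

α ≈ 0.7748

The lottery's expected utility is 0.52·u(100) + 0.48·u(0) = 0.52·100^α (since u(0) = 0 for α > 0).
Setting u(43) equal to that: 43^α = 0.52·100^α ⇒ (43/100)^α = 0.52.
α = ln(0.52) / ln(43/100) = -0.6539265/-0.8439701 ≈ 0.7748.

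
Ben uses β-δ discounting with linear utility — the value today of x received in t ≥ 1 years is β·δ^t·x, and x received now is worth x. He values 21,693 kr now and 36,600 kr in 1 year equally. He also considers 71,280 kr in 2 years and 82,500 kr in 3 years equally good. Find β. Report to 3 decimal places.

β ≈ 0.686

Both payoffs in the second observation are in the future, so β drops out: δ^2·71280 = δ^3·82500 ⇒ δ = 71280/82500 = 0.86400.
Substituting δ into 21693 = β·δ·36600: β = 21693/(31622.400) ≈ 0.686.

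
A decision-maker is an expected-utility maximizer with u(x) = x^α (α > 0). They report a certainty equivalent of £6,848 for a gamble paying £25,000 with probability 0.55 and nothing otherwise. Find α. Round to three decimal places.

α ≈ 0.462

EU(lottery) = 0.55·25000^α + 0.45·0 = 0.55·25000^α.
Setting u(6848) equal to that: 6848^α = 0.55·25000^α ⇒ (6848/25000)^α = 0.55.
Taking logs: α·ln(6848/25000) = ln(0.55), so α = -0.597837 / -1.294919 ≈ 0.462.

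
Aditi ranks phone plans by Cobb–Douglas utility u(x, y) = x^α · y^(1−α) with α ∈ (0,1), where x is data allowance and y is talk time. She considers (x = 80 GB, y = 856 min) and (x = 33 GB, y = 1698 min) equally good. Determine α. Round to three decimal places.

Set the two utilities equal: 80^α·856^(1−α) = 33^α·1698^(1−α).
Rearrange to (80/33)^α = (1698/856)^(1−α) and take logs: α·0.885519 = (1−α)·0.684936.
So α/(1−α) = (0.684936)/(0.885519) = 0.773485, and α = 0.773485/1.773485 ≈ 0.436.

α ≈ 0.436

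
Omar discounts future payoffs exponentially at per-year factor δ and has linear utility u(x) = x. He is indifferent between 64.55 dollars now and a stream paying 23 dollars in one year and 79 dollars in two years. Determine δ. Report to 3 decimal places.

Present value of the stream is 23·δ + 79·δ². Indifference gives 23δ + 79δ² = 64.55.
That is, 79δ² + 23δ − 64.55 = 0, a quadratic in δ.
δ = (−23 + √(23² + 4·79·64.55)) / (2·79) = (−23 + √20926.80) / 158 ≈ 0.770.

δ ≈ 0.770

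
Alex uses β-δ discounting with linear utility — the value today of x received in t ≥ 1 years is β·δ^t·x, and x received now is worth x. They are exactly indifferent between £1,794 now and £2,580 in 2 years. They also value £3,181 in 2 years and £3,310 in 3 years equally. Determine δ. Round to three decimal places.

δ ≈ 0.961

Both payoffs in the second observation are in the future, so β drops out: δ^2·3181 = δ^3·3310 ⇒ δ = 3181/3310 = 0.96103.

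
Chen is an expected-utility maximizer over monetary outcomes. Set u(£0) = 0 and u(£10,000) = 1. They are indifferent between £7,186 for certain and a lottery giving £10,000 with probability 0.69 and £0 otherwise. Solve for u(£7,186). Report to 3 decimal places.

By the standard-gamble method, u(£7,186) is just the indifference probability on the best outcome: 0.69.

0.690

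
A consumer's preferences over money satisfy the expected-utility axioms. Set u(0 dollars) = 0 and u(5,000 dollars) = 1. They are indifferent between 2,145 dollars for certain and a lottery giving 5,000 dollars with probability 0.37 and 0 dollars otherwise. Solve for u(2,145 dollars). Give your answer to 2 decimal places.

0.37

The indifference gives u(2,145 dollars) = 0.37·u(5,000 dollars) + 0.63·u(0 dollars) = 0.37·1 + 0.63·0 = 0.37.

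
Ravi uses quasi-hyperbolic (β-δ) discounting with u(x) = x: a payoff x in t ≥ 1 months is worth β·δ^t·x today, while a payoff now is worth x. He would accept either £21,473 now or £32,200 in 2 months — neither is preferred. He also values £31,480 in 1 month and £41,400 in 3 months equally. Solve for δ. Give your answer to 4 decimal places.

Both payoffs in the second observation are in the future, so β drops out: δ^1·31480 = δ^3·41400 ⇒ δ^2 = 31480/41400 = 0.76039, so δ = 0.87200.

δ ≈ 0.8720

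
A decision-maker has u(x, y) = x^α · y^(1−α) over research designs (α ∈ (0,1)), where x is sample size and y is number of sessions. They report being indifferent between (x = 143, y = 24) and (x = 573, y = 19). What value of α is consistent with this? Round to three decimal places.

The Cobb–Douglas utilities coincide, so 143^α·24^(1−α) = 573^α·19^(1−α).
Rearrange to (143/573)^α = (19/24)^(1−α) and take logs: α·-1.388041 = (1−α)·-0.233615.
Thus α·(-1.621656) = -0.233615, so α = -0.233615/-1.621656 ≈ 0.144.

α ≈ 0.144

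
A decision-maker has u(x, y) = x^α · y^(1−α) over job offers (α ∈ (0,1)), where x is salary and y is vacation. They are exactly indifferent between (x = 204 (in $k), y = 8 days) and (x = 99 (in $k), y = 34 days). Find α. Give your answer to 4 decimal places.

α ≈ 0.6668

The Cobb–Douglas utilities coincide, so 204^α·8^(1−α) = 99^α·34^(1−α).
Rearrange to (204/99)^α = (34/8)^(1−α) and take logs: α·0.7230001 = (1−α)·1.4469190.
With A = 0.7230001 and B = 1.4469190: α·A = (1−α)·B, so α = B/(A+B) = 1.4469190/2.1699191 ≈ 0.6668.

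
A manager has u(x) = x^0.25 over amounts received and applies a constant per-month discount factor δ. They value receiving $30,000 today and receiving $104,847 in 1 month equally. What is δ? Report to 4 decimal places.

Equating discounted utilities: u(30000) = δ·u(104847) ⇒ δ = u(30000)/u(104847).
Since u(x) = x^0.25, δ = (30000/104847)^0.25 = 0.28613^0.25 = 0.73138.

δ ≈ 0.7314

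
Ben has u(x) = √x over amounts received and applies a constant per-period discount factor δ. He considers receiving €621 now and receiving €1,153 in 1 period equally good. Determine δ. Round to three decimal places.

Equating discounted utilities: u(621) = δ·u(1153) ⇒ δ = u(621)/u(1153).
Since u(x) = √x, δ = √(621/1153) = 0.73389.

δ ≈ 0.734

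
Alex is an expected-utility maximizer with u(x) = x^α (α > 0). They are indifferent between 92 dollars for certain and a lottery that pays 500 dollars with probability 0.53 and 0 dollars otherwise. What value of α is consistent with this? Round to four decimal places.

α ≈ 0.3750

Since u(0) = 0, the lottery's EU is 0.53·500^α.
Equating: 92^α = 0.53·500^α, i.e. 0.1840^α = 0.53.
Taking logs: α·ln(92/500) = ln(0.53), so α = -0.6348783 / -1.6928195 ≈ 0.3750.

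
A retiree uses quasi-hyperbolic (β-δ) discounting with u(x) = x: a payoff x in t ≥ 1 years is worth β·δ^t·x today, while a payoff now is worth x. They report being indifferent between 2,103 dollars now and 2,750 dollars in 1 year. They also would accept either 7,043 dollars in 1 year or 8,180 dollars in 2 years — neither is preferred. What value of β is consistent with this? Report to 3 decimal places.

From the later pair, β·δ^1·7043 = β·δ^2·8180; dividing through, δ = 7043/8180 = 0.86100.
Substituting δ into 2103 = β·δ·2750: β = 2103/(2367.757) ≈ 0.888.

β ≈ 0.888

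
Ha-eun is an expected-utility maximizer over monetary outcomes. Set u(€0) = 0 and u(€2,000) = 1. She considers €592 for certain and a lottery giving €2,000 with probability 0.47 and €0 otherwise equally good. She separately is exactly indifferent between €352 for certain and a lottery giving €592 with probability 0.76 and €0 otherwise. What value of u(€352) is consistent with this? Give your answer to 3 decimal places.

The first gamble pins u(€592): it must equal 0.47·1 + 0.53·0 = 0.47.
The second indifference gives u(€352) = 0.76·u(€592) + 0.24·u(€0) = 0.76·0.47 + 0.24·0.00 = 0.3572.

0.357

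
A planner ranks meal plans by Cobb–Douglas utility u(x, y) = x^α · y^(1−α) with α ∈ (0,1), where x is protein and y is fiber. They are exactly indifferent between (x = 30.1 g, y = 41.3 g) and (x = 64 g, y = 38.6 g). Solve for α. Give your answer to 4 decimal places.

α ≈ 0.0823

Indifference: 30.1^α · 41.3^(1−α) = 64^α · 38.6^(1−α).
Rearrange to (30.1/64)^α = (38.6/41.3)^(1−α) and take logs: α·-0.7543579 = (1−α)·-0.0676102.
So α/(1−α) = (-0.0676102)/(-0.7543579) = 0.0896262, and α = 0.0896262/1.0896262 ≈ 0.0823.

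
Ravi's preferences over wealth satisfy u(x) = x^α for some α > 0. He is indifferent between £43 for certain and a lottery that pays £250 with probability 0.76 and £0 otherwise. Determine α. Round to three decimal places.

EU(lottery) = 0.76·250^α + 0.24·0 = 0.76·250^α.
Indifference: 43^α = 0.76·250^α, so (43/250)^α = 0.76.
α = ln(0.76) / ln(43/250) = -0.274437/-1.760261 ≈ 0.156.

α ≈ 0.156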